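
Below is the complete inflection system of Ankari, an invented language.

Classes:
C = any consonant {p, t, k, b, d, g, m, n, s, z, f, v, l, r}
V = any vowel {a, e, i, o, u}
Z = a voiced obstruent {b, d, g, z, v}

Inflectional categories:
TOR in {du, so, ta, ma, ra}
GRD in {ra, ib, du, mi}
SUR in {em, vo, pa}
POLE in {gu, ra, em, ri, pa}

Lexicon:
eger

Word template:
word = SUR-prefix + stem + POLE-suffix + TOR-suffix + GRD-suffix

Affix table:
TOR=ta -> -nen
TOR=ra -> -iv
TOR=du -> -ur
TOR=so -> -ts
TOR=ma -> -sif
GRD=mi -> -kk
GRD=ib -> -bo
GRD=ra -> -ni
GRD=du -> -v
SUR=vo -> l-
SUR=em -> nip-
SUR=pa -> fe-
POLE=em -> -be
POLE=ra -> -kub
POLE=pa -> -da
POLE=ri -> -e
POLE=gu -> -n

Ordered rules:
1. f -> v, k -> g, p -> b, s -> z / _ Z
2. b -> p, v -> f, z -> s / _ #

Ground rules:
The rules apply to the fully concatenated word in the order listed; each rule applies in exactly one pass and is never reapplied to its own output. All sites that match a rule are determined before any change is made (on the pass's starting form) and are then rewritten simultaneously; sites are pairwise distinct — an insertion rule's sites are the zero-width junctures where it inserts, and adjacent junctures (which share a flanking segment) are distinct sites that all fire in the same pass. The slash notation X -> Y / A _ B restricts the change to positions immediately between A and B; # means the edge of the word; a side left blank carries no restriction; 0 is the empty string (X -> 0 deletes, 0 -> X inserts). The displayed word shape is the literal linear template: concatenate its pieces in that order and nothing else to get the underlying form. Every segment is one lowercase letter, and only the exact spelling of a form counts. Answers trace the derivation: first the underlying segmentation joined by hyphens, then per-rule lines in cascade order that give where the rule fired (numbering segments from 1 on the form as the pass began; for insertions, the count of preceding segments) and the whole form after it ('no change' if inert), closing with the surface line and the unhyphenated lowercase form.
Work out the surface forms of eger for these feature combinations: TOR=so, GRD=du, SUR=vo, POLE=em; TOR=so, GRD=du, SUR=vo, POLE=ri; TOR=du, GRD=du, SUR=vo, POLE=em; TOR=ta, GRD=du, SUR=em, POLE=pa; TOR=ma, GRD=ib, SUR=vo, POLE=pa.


cell TOR=so, GRD=du, SUR=vo, POLE=em:
underlying: l-eger-be-ts-v
1. f -> v, k -> g, p -> b, s -> z / _ Z: fires at position(s) 9: legerbetzv
2. b -> p, v -> f, z -> s / _ #: fires at position(s) 10: legerbetzf
surface: legerbetzf

cell TOR=so, GRD=du, SUR=vo, POLE=ri:
underlying: l-eger-e-ts-v
1. f -> v, k -> g, p -> b, s -> z / _ Z: fires at position(s) 8: legeretzv
2. b -> p, v -> f, z -> s / _ #: fires at position(s) 9: legeretzf
surface: legeretzf

cell TOR=du, GRD=du, SUR=vo, POLE=em:
underlying: l-eger-be-ur-v
1. f -> v, k -> g, p -> b, s -> z / _ Z: no change
2. b -> p, v -> f, z -> s / _ #: fires at position(s) 10: legerbeurf
surface: legerbeurf

cell TOR=ta, GRD=du, SUR=em, POLE=pa:
underlying: nip-eger-da-nen-v
1. f -> v, k -> g, p -> b, s -> z / _ Z: no change
2. b -> p, v -> f, z -> s / _ #: fires at position(s) 13: nipegerdanenf
surface: nipegerdanenf

cell TOR=ma, GRD=ib, SUR=vo, POLE=pa:
underlying: l-eger-da-sif-bo
1. f -> v, k -> g, p -> b, s -> z / _ Z: fires at position(s) 10: legerdasivbo
2. b -> p, v -> f, z -> s / _ #: no change
surface: legerdasivbo


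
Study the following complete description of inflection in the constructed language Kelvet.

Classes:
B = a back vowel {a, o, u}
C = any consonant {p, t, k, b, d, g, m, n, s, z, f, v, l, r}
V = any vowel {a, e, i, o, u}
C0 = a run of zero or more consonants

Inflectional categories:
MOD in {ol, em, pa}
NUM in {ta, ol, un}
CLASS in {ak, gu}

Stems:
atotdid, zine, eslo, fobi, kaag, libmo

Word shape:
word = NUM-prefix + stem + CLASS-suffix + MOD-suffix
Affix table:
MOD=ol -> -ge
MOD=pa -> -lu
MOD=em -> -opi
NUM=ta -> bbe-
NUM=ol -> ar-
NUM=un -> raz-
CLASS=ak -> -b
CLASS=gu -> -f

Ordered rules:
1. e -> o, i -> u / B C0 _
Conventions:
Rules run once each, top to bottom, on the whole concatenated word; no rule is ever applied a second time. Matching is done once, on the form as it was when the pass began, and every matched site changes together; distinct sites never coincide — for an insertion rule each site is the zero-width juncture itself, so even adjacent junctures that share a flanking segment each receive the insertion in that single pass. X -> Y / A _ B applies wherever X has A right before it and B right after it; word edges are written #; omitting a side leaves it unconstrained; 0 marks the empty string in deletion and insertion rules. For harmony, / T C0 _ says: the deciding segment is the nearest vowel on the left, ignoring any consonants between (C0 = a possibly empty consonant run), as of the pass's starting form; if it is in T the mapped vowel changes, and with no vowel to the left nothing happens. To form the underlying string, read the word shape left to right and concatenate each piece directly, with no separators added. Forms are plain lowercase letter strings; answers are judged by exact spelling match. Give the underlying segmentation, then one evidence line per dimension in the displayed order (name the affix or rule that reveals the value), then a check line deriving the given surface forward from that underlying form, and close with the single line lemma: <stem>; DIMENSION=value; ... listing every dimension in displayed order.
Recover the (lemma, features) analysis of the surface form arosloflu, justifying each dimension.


underlying: ar-eslo-f-lu
MOD=pa - signalled by the affix -lu
NUM=ol - signalled by the affix ar-
CLASS=gu - signalled by the affix -f
check: aresloflu -> arosloflu
lemma: eslo; MOD=pa; NUM=ol; CLASS=gu


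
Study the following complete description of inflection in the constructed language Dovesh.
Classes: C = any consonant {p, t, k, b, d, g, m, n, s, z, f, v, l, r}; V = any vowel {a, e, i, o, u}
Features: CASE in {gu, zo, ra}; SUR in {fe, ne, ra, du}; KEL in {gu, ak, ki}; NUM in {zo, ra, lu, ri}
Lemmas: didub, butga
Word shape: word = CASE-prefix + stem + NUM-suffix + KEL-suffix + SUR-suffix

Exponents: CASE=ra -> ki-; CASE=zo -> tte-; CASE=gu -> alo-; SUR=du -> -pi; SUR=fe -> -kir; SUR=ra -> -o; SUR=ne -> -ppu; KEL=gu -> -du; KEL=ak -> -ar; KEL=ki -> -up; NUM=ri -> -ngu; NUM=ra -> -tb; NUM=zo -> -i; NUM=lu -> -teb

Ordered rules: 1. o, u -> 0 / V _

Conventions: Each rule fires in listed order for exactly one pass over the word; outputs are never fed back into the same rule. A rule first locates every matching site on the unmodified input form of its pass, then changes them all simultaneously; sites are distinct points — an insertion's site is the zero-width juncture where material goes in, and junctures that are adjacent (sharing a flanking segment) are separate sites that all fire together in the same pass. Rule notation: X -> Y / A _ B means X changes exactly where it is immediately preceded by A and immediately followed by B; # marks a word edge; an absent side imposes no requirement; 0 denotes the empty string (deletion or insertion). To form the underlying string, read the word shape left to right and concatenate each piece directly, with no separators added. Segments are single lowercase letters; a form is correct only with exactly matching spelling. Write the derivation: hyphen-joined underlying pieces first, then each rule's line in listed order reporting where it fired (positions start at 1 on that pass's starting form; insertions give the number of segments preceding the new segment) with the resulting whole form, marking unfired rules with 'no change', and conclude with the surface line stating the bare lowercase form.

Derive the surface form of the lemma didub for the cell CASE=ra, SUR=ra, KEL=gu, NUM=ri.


underlying: ki-didub-ngu-du-o
1. o, u -> 0 / V _: fires at position(s) 13: kididubngudu
surface: kididubngudu


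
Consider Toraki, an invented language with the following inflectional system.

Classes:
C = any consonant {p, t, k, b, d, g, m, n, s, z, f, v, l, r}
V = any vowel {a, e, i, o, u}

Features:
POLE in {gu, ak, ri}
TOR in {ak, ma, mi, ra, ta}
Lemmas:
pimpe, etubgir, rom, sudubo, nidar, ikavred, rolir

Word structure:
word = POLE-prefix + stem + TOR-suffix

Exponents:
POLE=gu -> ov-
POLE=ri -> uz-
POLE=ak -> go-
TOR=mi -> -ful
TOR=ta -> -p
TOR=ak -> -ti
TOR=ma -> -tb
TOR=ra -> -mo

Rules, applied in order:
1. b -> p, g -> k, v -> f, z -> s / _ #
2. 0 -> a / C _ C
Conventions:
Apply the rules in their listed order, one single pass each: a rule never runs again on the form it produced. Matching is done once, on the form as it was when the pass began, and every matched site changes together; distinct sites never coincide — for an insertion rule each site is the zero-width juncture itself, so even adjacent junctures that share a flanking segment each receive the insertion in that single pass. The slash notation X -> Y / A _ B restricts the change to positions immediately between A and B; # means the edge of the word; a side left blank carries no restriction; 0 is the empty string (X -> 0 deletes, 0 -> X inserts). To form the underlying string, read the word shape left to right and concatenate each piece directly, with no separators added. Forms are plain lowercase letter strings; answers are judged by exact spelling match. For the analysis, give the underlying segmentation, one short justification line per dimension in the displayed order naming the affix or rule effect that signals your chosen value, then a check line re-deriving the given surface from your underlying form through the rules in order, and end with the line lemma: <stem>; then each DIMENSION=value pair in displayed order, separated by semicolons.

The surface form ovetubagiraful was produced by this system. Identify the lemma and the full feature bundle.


underlying: ov-etubgir-ful
POLE=gu - signalled by the affix ov-
TOR=mi - signalled by the affix -ful
check: ovetubgirful -> ovetubgirful -> ovetubagiraful
lemma: etubgir; POLE=gu; TOR=mi


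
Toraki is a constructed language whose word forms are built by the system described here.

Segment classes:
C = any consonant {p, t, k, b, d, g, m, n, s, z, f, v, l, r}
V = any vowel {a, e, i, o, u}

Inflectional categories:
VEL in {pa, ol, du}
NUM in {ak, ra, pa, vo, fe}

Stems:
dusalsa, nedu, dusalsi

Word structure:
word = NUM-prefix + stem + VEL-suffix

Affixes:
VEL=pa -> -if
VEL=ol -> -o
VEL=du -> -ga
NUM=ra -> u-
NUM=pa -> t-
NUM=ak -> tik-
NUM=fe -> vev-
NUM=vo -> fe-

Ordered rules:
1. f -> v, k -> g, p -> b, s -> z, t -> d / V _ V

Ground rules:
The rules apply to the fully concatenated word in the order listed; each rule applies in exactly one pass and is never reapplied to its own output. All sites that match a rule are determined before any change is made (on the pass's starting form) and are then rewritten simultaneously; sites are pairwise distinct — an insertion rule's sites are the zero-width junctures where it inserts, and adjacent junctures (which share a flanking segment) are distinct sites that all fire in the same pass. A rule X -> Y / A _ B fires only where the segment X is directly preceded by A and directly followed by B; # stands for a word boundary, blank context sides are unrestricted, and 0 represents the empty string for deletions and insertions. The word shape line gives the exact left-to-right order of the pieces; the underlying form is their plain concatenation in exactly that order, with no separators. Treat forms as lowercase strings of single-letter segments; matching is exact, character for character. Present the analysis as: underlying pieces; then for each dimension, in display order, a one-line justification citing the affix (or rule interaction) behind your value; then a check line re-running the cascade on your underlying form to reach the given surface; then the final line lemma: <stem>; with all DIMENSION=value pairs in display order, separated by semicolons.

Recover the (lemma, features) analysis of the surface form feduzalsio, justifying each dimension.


underlying: fe-dusalsi-o
VEL=ol - signalled by the affix -o
NUM=vo - signalled by the affix fe-
check: fedusalsio -> feduzalsio
lemma: dusalsi; VEL=ol; NUM=vo


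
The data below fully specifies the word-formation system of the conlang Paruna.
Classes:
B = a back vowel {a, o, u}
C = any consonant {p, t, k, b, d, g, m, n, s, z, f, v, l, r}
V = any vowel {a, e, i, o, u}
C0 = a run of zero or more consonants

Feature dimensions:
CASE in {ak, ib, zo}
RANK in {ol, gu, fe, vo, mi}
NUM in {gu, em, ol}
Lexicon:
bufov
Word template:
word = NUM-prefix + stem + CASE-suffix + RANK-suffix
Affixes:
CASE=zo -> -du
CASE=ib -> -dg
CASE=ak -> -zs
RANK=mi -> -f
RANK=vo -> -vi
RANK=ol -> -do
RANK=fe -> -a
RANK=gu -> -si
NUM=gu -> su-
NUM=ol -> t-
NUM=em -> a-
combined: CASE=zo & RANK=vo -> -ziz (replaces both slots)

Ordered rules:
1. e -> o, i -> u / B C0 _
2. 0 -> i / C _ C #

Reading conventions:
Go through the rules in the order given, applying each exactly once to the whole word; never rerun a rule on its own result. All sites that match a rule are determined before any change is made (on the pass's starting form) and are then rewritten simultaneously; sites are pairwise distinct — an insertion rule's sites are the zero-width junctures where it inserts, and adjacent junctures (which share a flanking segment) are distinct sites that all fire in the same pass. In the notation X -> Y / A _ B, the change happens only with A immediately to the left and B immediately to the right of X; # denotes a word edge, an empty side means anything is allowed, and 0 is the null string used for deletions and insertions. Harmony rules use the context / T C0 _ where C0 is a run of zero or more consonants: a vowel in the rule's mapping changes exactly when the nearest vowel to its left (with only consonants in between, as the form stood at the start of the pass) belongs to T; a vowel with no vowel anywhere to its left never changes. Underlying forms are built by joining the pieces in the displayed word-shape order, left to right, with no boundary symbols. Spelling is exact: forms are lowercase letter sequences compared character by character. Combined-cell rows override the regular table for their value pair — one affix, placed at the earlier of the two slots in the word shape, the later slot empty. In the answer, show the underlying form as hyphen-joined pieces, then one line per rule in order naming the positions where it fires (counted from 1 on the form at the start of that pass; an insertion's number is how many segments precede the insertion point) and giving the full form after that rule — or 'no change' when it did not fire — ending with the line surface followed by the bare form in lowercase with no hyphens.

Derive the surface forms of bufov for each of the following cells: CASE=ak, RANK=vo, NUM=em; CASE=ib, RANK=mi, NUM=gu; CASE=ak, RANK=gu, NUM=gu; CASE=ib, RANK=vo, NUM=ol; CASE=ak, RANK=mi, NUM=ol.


cell CASE=ak, RANK=vo, NUM=em:
underlying: a-bufov-zs-vi
1. e -> o, i -> u / B C0 _: fires at position(s) 10: abufovzsvu
2. 0 -> i / C _ C #: no change
surface: abufovzsvu

cell CASE=ib, RANK=mi, NUM=gu:
underlying: su-bufov-dg-f
1. e -> o, i -> u / B C0 _: no change
2. 0 -> i / C _ C #: inserts after position(s) 9: subufovdgif
surface: subufovdgif

cell CASE=ak, RANK=gu, NUM=gu:
underlying: su-bufov-zs-si
1. e -> o, i -> u / B C0 _: fires at position(s) 11: subufovzssu
2. 0 -> i / C _ C #: no change
surface: subufovzssu

cell CASE=ib, RANK=vo, NUM=ol:
underlying: t-bufov-dg-vi
1. e -> o, i -> u / B C0 _: fires at position(s) 10: tbufovdgvu
2. 0 -> i / C _ C #: no change
surface: tbufovdgvu

cell CASE=ak, RANK=mi, NUM=ol:
underlying: t-bufov-zs-f
1. e -> o, i -> u / B C0 _: no change
2. 0 -> i / C _ C #: inserts after position(s) 8: tbufovzsif
surface: tbufovzsif


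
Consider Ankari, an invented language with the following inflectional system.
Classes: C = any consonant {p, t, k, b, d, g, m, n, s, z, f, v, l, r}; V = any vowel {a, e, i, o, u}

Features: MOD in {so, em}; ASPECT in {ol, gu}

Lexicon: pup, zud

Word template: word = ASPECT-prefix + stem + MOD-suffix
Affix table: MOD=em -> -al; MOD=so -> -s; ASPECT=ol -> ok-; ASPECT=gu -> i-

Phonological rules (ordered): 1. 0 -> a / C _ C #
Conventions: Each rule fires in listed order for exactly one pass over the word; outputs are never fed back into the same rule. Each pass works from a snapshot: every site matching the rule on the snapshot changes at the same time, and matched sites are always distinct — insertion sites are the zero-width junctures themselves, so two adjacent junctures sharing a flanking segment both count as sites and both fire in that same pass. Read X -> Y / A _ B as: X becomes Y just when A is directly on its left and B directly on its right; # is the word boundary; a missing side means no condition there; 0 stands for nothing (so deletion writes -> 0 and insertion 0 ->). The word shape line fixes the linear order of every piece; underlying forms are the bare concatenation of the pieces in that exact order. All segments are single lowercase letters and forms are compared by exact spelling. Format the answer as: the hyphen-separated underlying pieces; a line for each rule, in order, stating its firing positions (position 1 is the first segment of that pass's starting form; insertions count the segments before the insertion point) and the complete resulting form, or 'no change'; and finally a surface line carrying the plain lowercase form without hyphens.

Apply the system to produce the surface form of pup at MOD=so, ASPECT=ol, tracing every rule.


underlying: ok-pup-s
1. 0 -> a / C _ C #: inserts after position(s) 5: okpupas
surface: okpupas


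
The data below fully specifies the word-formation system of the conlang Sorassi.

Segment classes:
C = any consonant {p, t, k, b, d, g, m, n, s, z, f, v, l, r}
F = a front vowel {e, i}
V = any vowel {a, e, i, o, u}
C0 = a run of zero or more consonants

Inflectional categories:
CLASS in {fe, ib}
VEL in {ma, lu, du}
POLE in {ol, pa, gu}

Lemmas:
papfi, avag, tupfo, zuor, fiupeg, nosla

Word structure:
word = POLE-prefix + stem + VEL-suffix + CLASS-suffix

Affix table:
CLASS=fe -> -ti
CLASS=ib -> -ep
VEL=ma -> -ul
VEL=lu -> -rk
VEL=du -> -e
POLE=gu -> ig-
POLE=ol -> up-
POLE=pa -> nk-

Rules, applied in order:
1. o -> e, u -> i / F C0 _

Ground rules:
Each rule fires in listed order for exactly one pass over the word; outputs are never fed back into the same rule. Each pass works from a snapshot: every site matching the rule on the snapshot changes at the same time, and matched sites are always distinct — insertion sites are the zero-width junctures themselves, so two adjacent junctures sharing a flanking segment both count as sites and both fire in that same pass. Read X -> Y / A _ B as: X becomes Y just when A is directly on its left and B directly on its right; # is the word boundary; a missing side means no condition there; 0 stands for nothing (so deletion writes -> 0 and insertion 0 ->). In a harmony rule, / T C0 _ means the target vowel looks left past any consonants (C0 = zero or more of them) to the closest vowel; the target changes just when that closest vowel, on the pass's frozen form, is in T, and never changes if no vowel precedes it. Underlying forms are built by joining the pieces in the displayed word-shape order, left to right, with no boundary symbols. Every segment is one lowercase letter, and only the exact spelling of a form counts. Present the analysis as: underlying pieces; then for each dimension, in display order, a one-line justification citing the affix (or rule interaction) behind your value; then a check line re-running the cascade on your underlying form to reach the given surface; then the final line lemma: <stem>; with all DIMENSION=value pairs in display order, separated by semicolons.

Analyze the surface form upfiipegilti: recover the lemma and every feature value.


underlying: up-fiupeg-ul-ti
CLASS=fe - signalled by the affix -ti
VEL=ma - signalled by the affix -ul
POLE=ol - signalled by the affix up-
check: upfiupegulti -> upfiipegilti
lemma: fiupeg; CLASS=fe; VEL=ma; POLE=ol


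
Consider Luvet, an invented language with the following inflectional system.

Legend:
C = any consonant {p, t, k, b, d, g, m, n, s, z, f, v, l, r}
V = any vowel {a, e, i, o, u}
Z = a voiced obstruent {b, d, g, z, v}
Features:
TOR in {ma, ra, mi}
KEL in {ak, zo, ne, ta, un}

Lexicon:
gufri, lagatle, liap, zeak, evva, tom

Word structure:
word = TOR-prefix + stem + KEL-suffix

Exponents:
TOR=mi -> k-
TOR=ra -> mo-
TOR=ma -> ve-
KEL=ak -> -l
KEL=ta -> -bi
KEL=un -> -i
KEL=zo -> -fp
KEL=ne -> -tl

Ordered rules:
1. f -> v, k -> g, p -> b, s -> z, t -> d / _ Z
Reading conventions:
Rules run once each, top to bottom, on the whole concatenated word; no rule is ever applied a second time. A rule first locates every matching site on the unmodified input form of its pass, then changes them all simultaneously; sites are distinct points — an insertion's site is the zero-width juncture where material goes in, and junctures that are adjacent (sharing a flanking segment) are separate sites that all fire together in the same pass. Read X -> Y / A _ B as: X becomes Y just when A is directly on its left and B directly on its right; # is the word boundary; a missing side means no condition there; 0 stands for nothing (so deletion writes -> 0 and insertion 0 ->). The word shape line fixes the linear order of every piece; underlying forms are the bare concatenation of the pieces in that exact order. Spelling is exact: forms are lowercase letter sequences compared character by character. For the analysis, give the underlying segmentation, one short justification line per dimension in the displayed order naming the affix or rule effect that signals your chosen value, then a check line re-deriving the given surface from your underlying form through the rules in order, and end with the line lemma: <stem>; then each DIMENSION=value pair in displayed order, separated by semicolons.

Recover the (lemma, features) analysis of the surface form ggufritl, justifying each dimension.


underlying: k-gufri-tl
TOR=mi - signalled by the affix k-
KEL=ne - signalled by the affix -tl
check: kgufritl -> ggufritl
lemma: gufri; TOR=mi; KEL=ne


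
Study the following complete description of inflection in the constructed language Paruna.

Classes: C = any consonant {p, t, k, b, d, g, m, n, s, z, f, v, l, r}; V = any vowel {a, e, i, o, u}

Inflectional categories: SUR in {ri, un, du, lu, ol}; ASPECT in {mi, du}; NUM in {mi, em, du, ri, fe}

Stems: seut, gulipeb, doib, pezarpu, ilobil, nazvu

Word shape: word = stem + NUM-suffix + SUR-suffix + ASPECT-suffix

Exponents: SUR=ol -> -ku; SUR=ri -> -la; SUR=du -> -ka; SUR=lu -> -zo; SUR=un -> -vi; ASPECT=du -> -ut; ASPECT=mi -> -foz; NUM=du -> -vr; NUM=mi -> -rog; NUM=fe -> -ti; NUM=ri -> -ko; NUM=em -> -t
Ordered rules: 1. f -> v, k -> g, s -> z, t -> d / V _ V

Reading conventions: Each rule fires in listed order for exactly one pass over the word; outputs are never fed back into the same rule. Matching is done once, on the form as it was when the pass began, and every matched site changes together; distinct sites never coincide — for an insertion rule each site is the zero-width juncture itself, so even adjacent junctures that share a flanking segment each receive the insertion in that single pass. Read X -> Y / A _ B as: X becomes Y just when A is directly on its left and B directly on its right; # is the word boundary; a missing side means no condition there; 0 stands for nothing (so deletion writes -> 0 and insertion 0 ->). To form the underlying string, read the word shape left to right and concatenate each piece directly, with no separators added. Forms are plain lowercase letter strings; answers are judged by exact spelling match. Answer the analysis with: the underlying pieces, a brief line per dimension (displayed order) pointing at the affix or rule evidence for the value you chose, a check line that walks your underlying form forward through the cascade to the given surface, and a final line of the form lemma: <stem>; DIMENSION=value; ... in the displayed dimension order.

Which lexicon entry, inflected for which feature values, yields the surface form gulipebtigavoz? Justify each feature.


underlying: gulipeb-ti-ka-foz
SUR=du - signalled by the affix -ka
ASPECT=mi - signalled by the affix -foz
NUM=fe - signalled by the affix -ti
check: gulipebtikafoz -> gulipebtigavoz
lemma: gulipeb; SUR=du; ASPECT=mi; NUM=fe


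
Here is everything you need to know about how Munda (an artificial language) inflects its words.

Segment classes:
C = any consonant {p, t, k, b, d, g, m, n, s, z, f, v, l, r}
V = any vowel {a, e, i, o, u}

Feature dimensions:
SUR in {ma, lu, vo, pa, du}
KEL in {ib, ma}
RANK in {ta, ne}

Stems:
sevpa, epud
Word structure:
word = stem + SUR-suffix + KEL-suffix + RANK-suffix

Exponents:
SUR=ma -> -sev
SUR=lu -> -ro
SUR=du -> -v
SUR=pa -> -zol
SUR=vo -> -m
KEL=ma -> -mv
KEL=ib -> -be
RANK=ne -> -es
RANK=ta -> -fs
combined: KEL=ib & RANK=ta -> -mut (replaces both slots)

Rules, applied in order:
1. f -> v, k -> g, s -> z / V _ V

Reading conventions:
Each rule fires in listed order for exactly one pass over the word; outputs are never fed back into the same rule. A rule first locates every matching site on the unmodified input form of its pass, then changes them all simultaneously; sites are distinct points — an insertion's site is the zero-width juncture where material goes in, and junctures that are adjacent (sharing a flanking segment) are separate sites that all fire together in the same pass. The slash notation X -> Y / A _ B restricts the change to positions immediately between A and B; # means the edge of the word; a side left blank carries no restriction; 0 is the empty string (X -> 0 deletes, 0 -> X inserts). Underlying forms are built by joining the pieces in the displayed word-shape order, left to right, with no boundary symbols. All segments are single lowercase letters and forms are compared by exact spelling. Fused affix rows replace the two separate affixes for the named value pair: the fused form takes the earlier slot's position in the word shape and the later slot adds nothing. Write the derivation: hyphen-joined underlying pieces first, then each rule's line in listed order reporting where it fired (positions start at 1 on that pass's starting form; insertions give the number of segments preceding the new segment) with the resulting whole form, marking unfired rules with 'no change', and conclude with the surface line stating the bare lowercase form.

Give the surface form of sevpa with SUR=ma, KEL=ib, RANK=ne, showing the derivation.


underlying: sevpa-sev-be-es
1. f -> v, k -> g, s -> z / V _ V: fires at position(s) 6: sevpazevbees
surface: sevpazevbees


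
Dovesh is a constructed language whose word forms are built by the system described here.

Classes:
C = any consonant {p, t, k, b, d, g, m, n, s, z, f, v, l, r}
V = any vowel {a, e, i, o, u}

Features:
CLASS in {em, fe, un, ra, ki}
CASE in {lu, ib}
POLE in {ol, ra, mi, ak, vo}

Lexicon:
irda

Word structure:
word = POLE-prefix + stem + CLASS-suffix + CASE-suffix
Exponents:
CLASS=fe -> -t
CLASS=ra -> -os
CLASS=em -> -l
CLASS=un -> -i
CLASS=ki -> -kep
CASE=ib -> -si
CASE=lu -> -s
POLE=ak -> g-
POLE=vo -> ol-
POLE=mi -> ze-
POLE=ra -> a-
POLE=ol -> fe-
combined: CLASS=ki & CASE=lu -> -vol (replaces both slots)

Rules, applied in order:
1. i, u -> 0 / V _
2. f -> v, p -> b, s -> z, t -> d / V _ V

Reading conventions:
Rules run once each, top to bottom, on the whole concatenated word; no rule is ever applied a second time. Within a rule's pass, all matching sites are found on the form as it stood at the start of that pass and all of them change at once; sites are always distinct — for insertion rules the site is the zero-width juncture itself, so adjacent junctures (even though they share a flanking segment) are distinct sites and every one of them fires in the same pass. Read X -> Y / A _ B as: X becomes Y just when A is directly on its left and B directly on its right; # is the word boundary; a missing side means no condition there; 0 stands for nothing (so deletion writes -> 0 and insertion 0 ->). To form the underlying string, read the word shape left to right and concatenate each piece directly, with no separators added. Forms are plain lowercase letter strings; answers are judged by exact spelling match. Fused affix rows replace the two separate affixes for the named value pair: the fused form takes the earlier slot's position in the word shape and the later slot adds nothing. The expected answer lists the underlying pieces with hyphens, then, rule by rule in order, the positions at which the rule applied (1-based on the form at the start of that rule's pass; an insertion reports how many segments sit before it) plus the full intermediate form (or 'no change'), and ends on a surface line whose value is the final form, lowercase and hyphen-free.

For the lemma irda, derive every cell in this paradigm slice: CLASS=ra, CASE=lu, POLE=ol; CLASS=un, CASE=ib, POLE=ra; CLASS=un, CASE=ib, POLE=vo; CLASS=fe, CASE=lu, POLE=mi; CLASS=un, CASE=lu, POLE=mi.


cell CLASS=ra, CASE=lu, POLE=ol:
underlying: fe-irda-os-s
1. i, u -> 0 / V _: fires at position(s) 3: ferdaoss
2. f -> v, p -> b, s -> z, t -> d / V _ V: no change
surface: ferdaoss

cell CLASS=un, CASE=ib, POLE=ra:
underlying: a-irda-i-si
1. i, u -> 0 / V _: fires at position(s) 2, 6: ardasi
2. f -> v, p -> b, s -> z, t -> d / V _ V: fires at position(s) 5: ardazi
surface: ardazi

cell CLASS=un, CASE=ib, POLE=vo:
underlying: ol-irda-i-si
1. i, u -> 0 / V _: fires at position(s) 7: olirdasi
2. f -> v, p -> b, s -> z, t -> d / V _ V: fires at position(s) 7: olirdazi
surface: olirdazi

cell CLASS=fe, CASE=lu, POLE=mi:
underlying: ze-irda-t-s
1. i, u -> 0 / V _: fires at position(s) 3: zerdats
2. f -> v, p -> b, s -> z, t -> d / V _ V: no change
surface: zerdats

cell CLASS=un, CASE=lu, POLE=mi:
underlying: ze-irda-i-s
1. i, u -> 0 / V _: fires at position(s) 3, 7: zerdas
2. f -> v, p -> b, s -> z, t -> d / V _ V: no change
surface: zerdas


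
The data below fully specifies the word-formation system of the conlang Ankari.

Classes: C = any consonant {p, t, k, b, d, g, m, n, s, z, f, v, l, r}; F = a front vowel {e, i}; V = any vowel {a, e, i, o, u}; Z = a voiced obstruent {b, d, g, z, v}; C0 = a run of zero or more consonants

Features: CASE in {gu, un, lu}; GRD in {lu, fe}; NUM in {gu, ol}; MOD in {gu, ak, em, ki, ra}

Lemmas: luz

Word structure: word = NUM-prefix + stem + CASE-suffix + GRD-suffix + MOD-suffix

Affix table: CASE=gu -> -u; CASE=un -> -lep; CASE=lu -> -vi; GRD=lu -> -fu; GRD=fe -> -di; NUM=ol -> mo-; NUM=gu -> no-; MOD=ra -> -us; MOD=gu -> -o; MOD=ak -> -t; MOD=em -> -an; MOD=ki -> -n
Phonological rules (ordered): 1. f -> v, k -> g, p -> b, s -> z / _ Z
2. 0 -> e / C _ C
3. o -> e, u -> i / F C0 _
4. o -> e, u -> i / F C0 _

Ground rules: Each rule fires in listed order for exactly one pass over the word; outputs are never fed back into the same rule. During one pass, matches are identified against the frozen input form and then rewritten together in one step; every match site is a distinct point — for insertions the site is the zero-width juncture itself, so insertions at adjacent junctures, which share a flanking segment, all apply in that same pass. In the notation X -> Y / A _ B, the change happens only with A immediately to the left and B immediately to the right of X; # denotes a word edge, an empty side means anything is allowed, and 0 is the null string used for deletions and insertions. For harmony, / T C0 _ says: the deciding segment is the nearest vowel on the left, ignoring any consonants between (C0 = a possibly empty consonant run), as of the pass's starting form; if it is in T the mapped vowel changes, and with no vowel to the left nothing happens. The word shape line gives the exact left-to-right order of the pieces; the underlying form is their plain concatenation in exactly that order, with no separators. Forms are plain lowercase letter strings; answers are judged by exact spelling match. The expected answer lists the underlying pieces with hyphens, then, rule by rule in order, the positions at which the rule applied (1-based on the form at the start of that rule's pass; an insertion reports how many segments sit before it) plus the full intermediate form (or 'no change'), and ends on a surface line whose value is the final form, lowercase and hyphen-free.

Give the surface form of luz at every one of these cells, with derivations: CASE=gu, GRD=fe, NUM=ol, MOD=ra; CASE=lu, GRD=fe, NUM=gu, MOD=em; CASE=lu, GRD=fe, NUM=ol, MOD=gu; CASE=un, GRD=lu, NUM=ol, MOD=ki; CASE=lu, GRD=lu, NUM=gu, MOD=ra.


cell CASE=gu, GRD=fe, NUM=ol, MOD=ra:
underlying: mo-luz-u-di-us
1. f -> v, k -> g, p -> b, s -> z / _ Z: no change
2. 0 -> e / C _ C: no change
3. o -> e, u -> i / F C0 _: fires at position(s) 9: moluzudiis
4. o -> e, u -> i / F C0 _: no change
surface: moluzudiis

cell CASE=lu, GRD=fe, NUM=gu, MOD=em:
underlying: no-luz-vi-di-an
1. f -> v, k -> g, p -> b, s -> z / _ Z: no change
2. 0 -> e / C _ C: inserts after position(s) 5: noluzevidian
3. o -> e, u -> i / F C0 _: no change
4. o -> e, u -> i / F C0 _: no change
surface: noluzevidian

cell CASE=lu, GRD=fe, NUM=ol, MOD=gu:
underlying: mo-luz-vi-di-o
1. f -> v, k -> g, p -> b, s -> z / _ Z: no change
2. 0 -> e / C _ C: inserts after position(s) 5: moluzevidio
3. o -> e, u -> i / F C0 _: fires at position(s) 11: moluzevidie
4. o -> e, u -> i / F C0 _: no change
surface: moluzevidie

cell CASE=un, GRD=lu, NUM=ol, MOD=ki:
underlying: mo-luz-lep-fu-n
1. f -> v, k -> g, p -> b, s -> z / _ Z: no change
2. 0 -> e / C _ C: inserts after position(s) 5, 8: moluzelepefun
3. o -> e, u -> i / F C0 _: fires at position(s) 12: moluzelepefin
4. o -> e, u -> i / F C0 _: no change
surface: moluzelepefin

cell CASE=lu, GRD=lu, NUM=gu, MOD=ra:
underlying: no-luz-vi-fu-us
1. f -> v, k -> g, p -> b, s -> z / _ Z: no change
2. 0 -> e / C _ C: inserts after position(s) 5: noluzevifuus
3. o -> e, u -> i / F C0 _: fires at position(s) 10: noluzevifius
4. o -> e, u -> i / F C0 _: fires at position(s) 11: noluzevifiis
surface: noluzevifiis


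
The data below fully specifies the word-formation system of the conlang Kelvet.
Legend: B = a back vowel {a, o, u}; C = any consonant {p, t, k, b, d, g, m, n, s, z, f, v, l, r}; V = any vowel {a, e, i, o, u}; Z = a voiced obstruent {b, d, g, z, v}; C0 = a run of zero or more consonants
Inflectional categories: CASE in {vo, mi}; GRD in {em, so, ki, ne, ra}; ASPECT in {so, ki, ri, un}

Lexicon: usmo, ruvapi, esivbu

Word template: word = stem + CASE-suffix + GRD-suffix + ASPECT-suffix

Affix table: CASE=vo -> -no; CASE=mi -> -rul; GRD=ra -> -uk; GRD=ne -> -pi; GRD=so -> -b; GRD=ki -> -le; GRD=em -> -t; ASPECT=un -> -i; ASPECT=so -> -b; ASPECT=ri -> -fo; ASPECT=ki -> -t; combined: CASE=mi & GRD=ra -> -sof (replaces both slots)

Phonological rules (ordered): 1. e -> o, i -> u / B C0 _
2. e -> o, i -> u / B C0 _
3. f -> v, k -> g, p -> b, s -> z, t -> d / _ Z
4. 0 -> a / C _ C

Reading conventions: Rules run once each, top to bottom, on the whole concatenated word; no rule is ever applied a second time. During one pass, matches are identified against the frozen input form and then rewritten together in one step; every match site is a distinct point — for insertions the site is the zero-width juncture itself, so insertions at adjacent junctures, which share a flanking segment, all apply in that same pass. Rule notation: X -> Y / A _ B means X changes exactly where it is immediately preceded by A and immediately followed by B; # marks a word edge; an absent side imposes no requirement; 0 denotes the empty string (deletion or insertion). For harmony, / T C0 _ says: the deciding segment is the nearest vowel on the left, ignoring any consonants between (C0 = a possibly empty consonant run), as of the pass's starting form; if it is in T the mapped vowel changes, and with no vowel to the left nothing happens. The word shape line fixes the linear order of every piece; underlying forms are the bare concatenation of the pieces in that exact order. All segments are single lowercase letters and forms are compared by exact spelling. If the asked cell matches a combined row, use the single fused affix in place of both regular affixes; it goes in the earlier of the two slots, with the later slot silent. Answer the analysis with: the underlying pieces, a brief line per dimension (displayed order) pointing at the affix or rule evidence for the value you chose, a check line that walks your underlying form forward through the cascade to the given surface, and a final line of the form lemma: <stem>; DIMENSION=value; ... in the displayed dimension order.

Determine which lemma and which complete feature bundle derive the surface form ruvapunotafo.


underlying: ruvapi-no-t-fo
CASE=vo - signalled by the affix -no
GRD=em - signalled by the affix -t
ASPECT=ri - signalled by the affix -fo
check: ruvapinotfo -> ruvapunotfo -> ruvapunotfo -> ruvapunotfo -> ruvapunotafo
lemma: ruvapi; CASE=vo; GRD=em; ASPECT=ri


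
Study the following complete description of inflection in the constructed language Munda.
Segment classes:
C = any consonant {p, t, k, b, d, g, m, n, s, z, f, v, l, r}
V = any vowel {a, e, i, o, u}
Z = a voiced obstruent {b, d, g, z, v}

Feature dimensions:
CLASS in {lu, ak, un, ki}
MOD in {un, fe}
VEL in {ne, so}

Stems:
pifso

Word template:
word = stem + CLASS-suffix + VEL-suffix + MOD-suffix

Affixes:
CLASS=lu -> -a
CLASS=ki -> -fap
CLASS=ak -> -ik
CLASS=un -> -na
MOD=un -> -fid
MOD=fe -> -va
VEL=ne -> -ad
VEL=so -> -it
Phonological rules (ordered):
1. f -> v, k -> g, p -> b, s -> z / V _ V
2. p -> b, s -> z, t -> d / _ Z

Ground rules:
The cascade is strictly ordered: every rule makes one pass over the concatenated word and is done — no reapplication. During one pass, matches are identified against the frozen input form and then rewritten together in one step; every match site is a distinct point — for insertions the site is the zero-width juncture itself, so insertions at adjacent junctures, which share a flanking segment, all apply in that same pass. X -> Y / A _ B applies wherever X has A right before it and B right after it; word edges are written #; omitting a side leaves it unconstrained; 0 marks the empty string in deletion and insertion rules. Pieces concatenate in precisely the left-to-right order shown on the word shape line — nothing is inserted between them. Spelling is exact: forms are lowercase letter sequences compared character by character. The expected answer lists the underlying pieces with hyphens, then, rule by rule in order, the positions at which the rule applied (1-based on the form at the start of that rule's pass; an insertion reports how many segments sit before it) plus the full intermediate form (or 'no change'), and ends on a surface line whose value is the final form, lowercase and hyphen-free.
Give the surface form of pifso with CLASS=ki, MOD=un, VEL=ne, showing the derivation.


underlying: pifso-fap-ad-fid
1. f -> v, k -> g, p -> b, s -> z / V _ V: fires at position(s) 6, 8: pifsovabadfid
2. p -> b, s -> z, t -> d / _ Z: no change
surface: pifsovabadfid


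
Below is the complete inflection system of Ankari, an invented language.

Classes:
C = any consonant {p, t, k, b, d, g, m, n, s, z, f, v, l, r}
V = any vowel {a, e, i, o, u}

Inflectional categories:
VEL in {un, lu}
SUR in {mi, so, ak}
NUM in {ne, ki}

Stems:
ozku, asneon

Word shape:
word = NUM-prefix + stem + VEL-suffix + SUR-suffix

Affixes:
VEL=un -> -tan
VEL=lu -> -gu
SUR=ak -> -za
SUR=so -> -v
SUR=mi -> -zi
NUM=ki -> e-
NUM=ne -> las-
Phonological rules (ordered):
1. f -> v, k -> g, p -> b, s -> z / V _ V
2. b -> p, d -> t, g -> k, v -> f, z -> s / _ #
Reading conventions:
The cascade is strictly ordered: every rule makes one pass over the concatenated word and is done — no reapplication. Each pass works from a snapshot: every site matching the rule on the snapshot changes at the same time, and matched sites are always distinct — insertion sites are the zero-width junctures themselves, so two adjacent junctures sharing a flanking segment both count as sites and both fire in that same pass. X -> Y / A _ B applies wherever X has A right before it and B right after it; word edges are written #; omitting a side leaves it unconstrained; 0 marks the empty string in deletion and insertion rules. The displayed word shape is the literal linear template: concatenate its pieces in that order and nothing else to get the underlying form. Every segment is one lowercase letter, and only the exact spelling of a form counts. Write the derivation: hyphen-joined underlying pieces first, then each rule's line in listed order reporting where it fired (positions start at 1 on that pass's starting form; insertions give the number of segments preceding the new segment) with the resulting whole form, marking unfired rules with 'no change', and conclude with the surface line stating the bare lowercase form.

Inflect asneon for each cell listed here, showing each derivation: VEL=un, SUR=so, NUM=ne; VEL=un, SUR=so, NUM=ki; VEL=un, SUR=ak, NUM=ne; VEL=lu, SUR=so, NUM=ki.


cell VEL=un, SUR=so, NUM=ne:
underlying: las-asneon-tan-v
1. f -> v, k -> g, p -> b, s -> z / V _ V: fires at position(s) 3: lazasneontanv
2. b -> p, d -> t, g -> k, v -> f, z -> s / _ #: fires at position(s) 13: lazasneontanf
surface: lazasneontanf

cell VEL=un, SUR=so, NUM=ki:
underlying: e-asneon-tan-v
1. f -> v, k -> g, p -> b, s -> z / V _ V: no change
2. b -> p, d -> t, g -> k, v -> f, z -> s / _ #: fires at position(s) 11: easneontanf
surface: easneontanf

cell VEL=un, SUR=ak, NUM=ne:
underlying: las-asneon-tan-za
1. f -> v, k -> g, p -> b, s -> z / V _ V: fires at position(s) 3: lazasneontanza
2. b -> p, d -> t, g -> k, v -> f, z -> s / _ #: no change
surface: lazasneontanza

cell VEL=lu, SUR=so, NUM=ki:
underlying: e-asneon-gu-v
1. f -> v, k -> g, p -> b, s -> z / V _ V: no change
2. b -> p, d -> t, g -> k, v -> f, z -> s / _ #: fires at position(s) 10: easneonguf
surface: easneonguf
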